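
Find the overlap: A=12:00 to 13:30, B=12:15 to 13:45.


Meeting A: 720-810 (in minutes from midnight)
Meeting B: 735-825
Overlap start = max(720, 735) = 735
Overlap end = min(810, 825) = 810
Overlap = max(0, 810 - 735) = 75 min

75 minutes


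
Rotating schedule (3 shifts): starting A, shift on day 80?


Shifts: A, B, C
Start: A (index 0)
Day 80: (0 + 80 - 1) mod 3
= 79 mod 3
= 1
Index 1 → shift B

Shift B


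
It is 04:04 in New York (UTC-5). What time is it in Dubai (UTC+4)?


13:04

Time difference = UTC+4 - UTC-5 = +9 hours
New hour = (4 + 9) mod 24
= 13 mod 24 = 13
Minutes unchanged → 13:04


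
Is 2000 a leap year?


Rules: divisible by 4 AND (not by 100 OR by 400)
2000 ÷ 4 = 500 exactly → divisible by 4
2000 ÷ 100 = 20 exactly → divisible by 100
2000 ÷ 400 = 5 exactly → divisible by 400
Divisible by 400 → leap year

Yes


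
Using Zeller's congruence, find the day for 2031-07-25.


Friday

Zeller's congruence:
q=25, m=7, k=31, j=20
h = (25 + ⌊13×8/5⌋ + 31 + ⌊31/4⌋ + ⌊20/4⌋ - 2×20) mod 7
= (25 + 20 + 31 + 7 + 5 - 40) mod 7
= 48 mod 7 = 6
h=6 → Friday


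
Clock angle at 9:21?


Hour hand = 9×30 + 21×0.5 = 280.5°
Minute hand = 21×6 = 126°
Difference = |280.5 - 126| = 154.5°

154.5°


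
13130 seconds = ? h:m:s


3h 38m 50s

Hours: 13130 ÷ 3600 = 3 remainder 2330
Minutes: 2330 ÷ 60 = 38 remainder 50
Seconds: 50


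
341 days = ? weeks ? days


48 weeks 5 days

Weeks: 341 ÷ 7 = 48 remainder 5


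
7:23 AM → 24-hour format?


07:23

Input: 7:23 AM
AM hour stays: 7


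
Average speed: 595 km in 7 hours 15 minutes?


82.1 km/h

Distance: 595 km
Time: 7h 15m = 435 min = 435/60 = 29/4 hours
Speed = 595 ÷ (29/4) = 595 × 4 / 29 = 2380/29 ≈ 82.1 km/h


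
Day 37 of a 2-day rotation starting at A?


Shift A

Shifts: A, B
Start: A (index 0)
Day 37: (0 + 37 - 1) mod 2
= 36 mod 2
= 0
Index 0 → shift A


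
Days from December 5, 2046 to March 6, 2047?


91 days

From December 5, 2046 to March 6, 2047
Rest of December 2046: 31 - 5 = 26
Full months: January 31, February 2047 28
Days into March 2047: 6
Total = 26 + 31 + 28 + 6 = 91 days


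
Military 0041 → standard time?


12:41 AM

Hour: 0
0 → 12 AM (midnight)


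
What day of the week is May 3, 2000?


Zeller's congruence:
q=3, m=5, k=0, j=20
h = (3 + ⌊13×6/5⌋ + 0 + ⌊0/4⌋ + ⌊20/4⌋ - 2×20) mod 7
= (3 + 15 + 0 + 0 + 5 - 40) mod 7
= -17 mod 7 = 4
h=4 → Wednesday

Wednesday


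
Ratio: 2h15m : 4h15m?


9:17 (0.53)

Duration 1: 135 minutes
Duration 2: 255 minutes
Ratio = 135:255
GCD = 15
Simplified = 9:17
As a decimal: 9/17 ≈ 0.53


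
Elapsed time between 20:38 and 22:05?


End time in minutes: 22×60 + 5 = 1325
Start time in minutes: 20×60 + 38 = 1238
Difference = 1325 - 1238 = 87 minutes
= 1 hours 27 minutes

1h 27m


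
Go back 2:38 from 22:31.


19:53

Start: 1351 minutes from midnight
Subtract: 158 minutes
Remaining: 1351 - 158 = 1193
Hours: 19, Minutes: 53


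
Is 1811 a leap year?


Rules: divisible by 4 AND (not by 100 OR by 400)
1811 ÷ 4 = 452 remainder 3 → not divisible by 4
Not divisible by 4 → not a leap year

No


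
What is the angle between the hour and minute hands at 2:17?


Hour hand = 2×30 + 17×0.5 = 68.5°
Minute hand = 17×6 = 102°
Difference = |68.5 - 102| = 33.5°

33.5°


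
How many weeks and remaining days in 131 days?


18 weeks 5 days

Weeks: 131 ÷ 7 = 18 remainder 5


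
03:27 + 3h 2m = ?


Start: 207 minutes from midnight
Add: 182 minutes
Total: 389 minutes
Hours: 389 ÷ 60 = 6 remainder 29

06:29


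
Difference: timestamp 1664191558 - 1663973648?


Difference = 1664191558 - 1663973648 = 217910 seconds
In hours: 217910 / 3600 ≈ 60.5
In days: 217910 / 86400 ≈ 2.52

217910 seconds (60.5 hours / 2.52 days)


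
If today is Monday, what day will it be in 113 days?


Tuesday

Start: Monday (index 0)
(0 + 113) mod 7
= 113 mod 7
= 1
Index 1 → Tuesday


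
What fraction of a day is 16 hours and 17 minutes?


Total minutes: 16×60 + 17 = 977
Day = 24×60 = 1440 minutes
Fraction = 977/1440 ≈ 0.6785
As a percentage: 977/1440 × 100 ≈ 67.85%

0.6785 (67.85%)


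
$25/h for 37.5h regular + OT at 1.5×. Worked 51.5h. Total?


$1462.50

Regular: 37.5h × $25 = $937.50
Overtime: 51.5 - 37.5 = 14.0h
OT pay: 14.0h × $25 × 1.5 = $525.00
Total = $937.50 + $525.00 = $1462.50


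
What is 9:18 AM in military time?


09:18

Input: 9:18 AM
AM hour stays: 9


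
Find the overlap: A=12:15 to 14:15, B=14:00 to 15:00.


15 minutes

Meeting A: 735-855 (in minutes from midnight)
Meeting B: 840-900
Overlap start = max(735, 840) = 840
Overlap end = min(855, 900) = 855
Overlap = max(0, 855 - 840) = 15 min


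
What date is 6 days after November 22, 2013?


November 28, 2013

Start: November 22, 2013
Add 6 days
November 22 + 6 = November 28, 2013


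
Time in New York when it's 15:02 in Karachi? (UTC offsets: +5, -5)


Time difference = UTC-5 - UTC+5 = -10 hours
New hour = (15 -10) mod 24
= 5 mod 24 = 5
Minutes unchanged → 05:02

05:02


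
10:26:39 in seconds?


Hours: 10 × 3600 = 36000
Minutes: 26 × 60 = 1560
Seconds: 39
Total = 36000 + 1560 + 39 = 37599

37599 seconds


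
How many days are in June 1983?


Month: June (month 6)
June has 30 days

30 days


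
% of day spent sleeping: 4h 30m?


Time: 270 minutes
Day: 1440 minutes
Percentage = (270/1440) × 100 ≈ 18.8%

18.8%


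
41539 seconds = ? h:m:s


11h 32m 19s

Hours: 41539 ÷ 3600 = 11 remainder 1939
Minutes: 1939 ÷ 60 = 32 remainder 19
Seconds: 19


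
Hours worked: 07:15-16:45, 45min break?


Total time = (16×60+45) - (7×60+15)
= 1005 - 435 = 570 min
Minus break: 570 - 45 = 525 min
= 8h 45m

8h 45m (525 minutes)


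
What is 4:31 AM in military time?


04:31

Input: 4:31 AM
AM hour stays: 4


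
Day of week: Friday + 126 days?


Friday

Start: Friday (index 4)
(4 + 126) mod 7
= 130 mod 7
= 4
Index 4 → Friday


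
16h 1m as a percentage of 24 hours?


Total minutes: 16×60 + 1 = 961
Day = 24×60 = 1440 minutes
Fraction = 961/1440 ≈ 0.6674
As a percentage: 961/1440 × 100 ≈ 66.74%

0.6674 (66.74%)


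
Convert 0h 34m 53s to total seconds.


Hours: 0 × 3600 = 0
Minutes: 34 × 60 = 2040
Seconds: 53
Total = 0 + 2040 + 53 = 2093

2093 seconds


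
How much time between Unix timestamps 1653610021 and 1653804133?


Difference = 1653804133 - 1653610021 = 194112 seconds
In hours: 194112 / 3600 ≈ 53.9
In days: 194112 / 86400 ≈ 2.25

194112 seconds (53.9 hours / 2.25 days)


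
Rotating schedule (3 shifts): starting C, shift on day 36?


Shift B

Shifts: A, B, C
Start: C (index 2)
Day 36: (2 + 36 - 1) mod 3
= 37 mod 3
= 1
Index 1 → shift B


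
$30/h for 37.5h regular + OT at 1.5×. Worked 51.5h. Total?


Regular: 37.5h × $30 = $1125.00
Overtime: 51.5 - 37.5 = 14.0h
OT pay: 14.0h × $30 × 1.5 = $630.00
Total = $1125.00 + $630.00 = $1755.00

$1755.00


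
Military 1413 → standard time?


2:13 PM

Hour: 14
14 - 12 = 2 → PM


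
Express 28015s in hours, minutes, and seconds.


7h 46m 55s

Hours: 28015 ÷ 3600 = 7 remainder 2815
Minutes: 2815 ÷ 60 = 46 remainder 55
Seconds: 55


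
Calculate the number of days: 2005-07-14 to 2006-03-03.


232 days

From July 14, 2005 to March 3, 2006
Rest of July 2005: 31 - 14 = 17
Full months: August 31, September 30, October 31, November 30, December 31, January 31, February 2006 28
Days into March 2006: 3
Total = 17 + 31 + 30 + 31 + 30 + 31 + 31 + 28 + 3 = 232 days


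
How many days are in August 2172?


Month: August (month 8)
August has 31 days

31 days


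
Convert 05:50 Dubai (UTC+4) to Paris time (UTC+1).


02:50

Time difference = UTC+1 - UTC+4 = -3 hours
New hour = (5 -3) mod 24
= 2 mod 24 = 2
Minutes unchanged → 02:50


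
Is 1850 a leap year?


Rules: divisible by 4 AND (not by 100 OR by 400)
1850 ÷ 4 = 462 remainder 2 → not divisible by 4
Not divisible by 4 → not a leap year

No


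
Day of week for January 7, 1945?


Zeller's congruence:
q=7, m=13, k=44, j=19
h = (7 + ⌊13×14/5⌋ + 44 + ⌊44/4⌋ + ⌊19/4⌋ - 2×19) mod 7
= (7 + 36 + 44 + 11 + 4 - 38) mod 7
= 64 mod 7 = 1
h=1 → Sunday

Sunday


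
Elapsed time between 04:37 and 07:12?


2h 35m

End time in minutes: 7×60 + 12 = 432
Start time in minutes: 4×60 + 37 = 277
Difference = 432 - 277 = 155 minutes
= 2 hours 35 minutes


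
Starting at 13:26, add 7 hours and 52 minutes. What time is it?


Start: 806 minutes from midnight
Add: 472 minutes
Total: 1278 minutes
Hours: 1278 ÷ 60 = 21 remainder 18

21:18


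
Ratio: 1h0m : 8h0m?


Duration 1: 60 minutes
Duration 2: 480 minutes
Ratio = 60:480
GCD = 60
Simplified = 1:8
As a decimal: 1/8 ≈ 0.13

1:8 (0.13)


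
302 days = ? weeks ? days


Weeks: 302 ÷ 7 = 43 remainder 1

43 weeks 1 days


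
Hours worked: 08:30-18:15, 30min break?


9h 15m (555 minutes)

Total time = (18×60+15) - (8×60+30)
= 1095 - 510 = 585 min
Minus break: 585 - 30 = 555 min
= 9h 15m


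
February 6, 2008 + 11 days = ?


Start: February 6, 2008
Add 11 days
February 6 + 11 = February 17, 2008

February 17, 2008


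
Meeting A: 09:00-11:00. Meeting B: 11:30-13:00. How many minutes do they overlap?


0 minutes

Meeting A: 540-660 (in minutes from midnight)
Meeting B: 690-780
Overlap start = max(540, 690) = 690
Overlap end = min(660, 780) = 660
Overlap = max(0, 660 - 690) = 0 min


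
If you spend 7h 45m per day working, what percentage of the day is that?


Time: 465 minutes
Day: 1440 minutes
Percentage = (465/1440) × 100 ≈ 32.3%

32.3%


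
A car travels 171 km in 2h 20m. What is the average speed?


73.3 km/h

Distance: 171 km
Time: 2h 20m = 140 min = 140/60 = 7/3 hours
Speed = 171 ÷ (7/3) = 171 × 3 / 7 = 513/7 ≈ 73.3 km/h


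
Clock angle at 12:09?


49.5°

Hour hand (12 ≡ 0 on the dial): 0×30 + 9×0.5 = 4.5°
Minute hand = 9×6 = 54°
Difference = |4.5 - 54| = 49.5°


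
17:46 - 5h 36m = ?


12:10

Start: 1066 minutes from midnight
Subtract: 336 minutes
Remaining: 1066 - 336 = 730
Hours: 12, Minutes: 10


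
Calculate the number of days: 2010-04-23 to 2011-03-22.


From April 23, 2010 to March 22, 2011
Rest of April 2010: 30 - 23 = 7
Full months: May 31, June 30, July 31, August 31, September 30, October 31, November 30, December 31, January 31, February 2011 28
Days into March 2011: 22
Total = 7 + 31 + 30 + 31 + 31 + 30 + 31 + 30 + 31 + 31 + 28 + 22 = 333 days

333 days


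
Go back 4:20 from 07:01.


Start: 421 minutes from midnight
Subtract: 260 minutes
Remaining: 421 - 260 = 161
Hours: 2, Minutes: 41

02:41


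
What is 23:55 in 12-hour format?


Hour: 23
23 - 12 = 11 → PM

11:55 PM


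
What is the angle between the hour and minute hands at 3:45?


Hour hand = 3×30 + 45×0.5 = 112.5°
Minute hand = 45×6 = 270°
Difference = |112.5 - 270| = 157.5°

157.5°


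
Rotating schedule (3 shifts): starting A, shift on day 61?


Shifts: A, B, C
Start: A (index 0)
Day 61: (0 + 61 - 1) mod 3
= 60 mod 3
= 0
Index 0 → shift A

Shift A


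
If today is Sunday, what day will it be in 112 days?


Start: Sunday (index 6)
(6 + 112) mod 7
= 118 mod 7
= 6
Index 6 → Sunday

Sunday


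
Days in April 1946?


Month: April (month 4)
April has 30 days

30 days


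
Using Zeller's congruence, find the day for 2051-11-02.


Thursday

Zeller's congruence:
q=2, m=11, k=51, j=20
h = (2 + ⌊13×12/5⌋ + 51 + ⌊51/4⌋ + ⌊20/4⌋ - 2×20) mod 7
= (2 + 31 + 51 + 12 + 5 - 40) mod 7
= 61 mod 7 = 5
h=5 → Thursday


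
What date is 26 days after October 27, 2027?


November 22, 2027

Start: October 27, 2027
Add 26 days
October 27 → November 1: 31 - 27 + 1 = 5 days (26 - 5 = 21 left)
November 1 + 21 = November 22, 2027


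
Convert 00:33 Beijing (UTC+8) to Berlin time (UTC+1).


17:33 (previous day)

Time difference = UTC+1 - UTC+8 = -7 hours
New hour = (0 -7) mod 24
= -7 mod 24 = 17
Minutes unchanged → 17:33; -7 < 0 → previous day


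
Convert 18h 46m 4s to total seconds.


67564 seconds

Hours: 18 × 3600 = 64800
Minutes: 46 × 60 = 2760
Seconds: 4
Total = 64800 + 2760 + 4 = 67564


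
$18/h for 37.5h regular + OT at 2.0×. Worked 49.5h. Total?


Regular: 37.5h × $18 = $675.00
Overtime: 49.5 - 37.5 = 12.0h
OT pay: 12.0h × $18 × 2.0 = $432.00
Total = $675.00 + $432.00 = $1107.00

$1107.00


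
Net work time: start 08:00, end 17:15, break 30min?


8h 45m (525 minutes)

Total time = (17×60+15) - (8×60+0)
= 1035 - 480 = 555 min
Minus break: 555 - 30 = 525 min
= 8h 45m


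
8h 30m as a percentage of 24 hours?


0.3542 (35.42%)

Total minutes: 8×60 + 30 = 510
Day = 24×60 = 1440 minutes
Fraction = 510/1440 ≈ 0.3542
As a percentage: 510/1440 × 100 ≈ 35.42%


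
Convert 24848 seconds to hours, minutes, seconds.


6h 54m 8s

Hours: 24848 ÷ 3600 = 6 remainder 3248
Minutes: 3248 ÷ 60 = 54 remainder 8
Seconds: 8


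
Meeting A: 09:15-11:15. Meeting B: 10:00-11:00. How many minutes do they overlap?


60 minutes

Meeting A: 555-675 (in minutes from midnight)
Meeting B: 600-660
Overlap start = max(555, 600) = 600
Overlap end = min(675, 660) = 660
Overlap = max(0, 660 - 600) = 60 min


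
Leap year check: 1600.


Yes

Rules: divisible by 4 AND (not by 100 OR by 400)
1600 ÷ 4 = 400 exactly → divisible by 4
1600 ÷ 100 = 16 exactly → divisible by 100
1600 ÷ 400 = 4 exactly → divisible by 400
Divisible by 400 → leap year


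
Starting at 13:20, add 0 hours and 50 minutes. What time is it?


14:10

Start: 800 minutes from midnight
Add: 50 minutes
Total: 850 minutes
Hours: 850 ÷ 60 = 14 remainder 10


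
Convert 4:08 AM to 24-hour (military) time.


04:08

Input: 4:08 AM
AM hour stays: 4


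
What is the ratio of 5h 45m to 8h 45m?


23:35 (0.66)

Duration 1: 345 minutes
Duration 2: 525 minutes
Ratio = 345:525
GCD = 15
Simplified = 23:35
As a decimal: 23/35 ≈ 0.66


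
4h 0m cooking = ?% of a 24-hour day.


16.7%

Time: 240 minutes
Day: 1440 minutes
Percentage = (240/1440) × 100 ≈ 16.7%


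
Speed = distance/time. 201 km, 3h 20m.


60.3 km/h

Distance: 201 km
Time: 3h 20m = 200 min = 200/60 = 10/3 hours
Speed = 201 ÷ (10/3) = 201 × 3 / 10 = 603/10 = 60.3 km/h


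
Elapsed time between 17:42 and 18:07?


End time in minutes: 18×60 + 7 = 1087
Start time in minutes: 17×60 + 42 = 1062
Difference = 1087 - 1062 = 25 minutes
= 0 hours 25 minutes

0h 25m


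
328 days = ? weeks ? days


Weeks: 328 ÷ 7 = 46 remainder 6

46 weeks 6 days


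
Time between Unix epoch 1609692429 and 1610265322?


Difference = 1610265322 - 1609692429 = 572893 seconds
In hours: 572893 / 3600 ≈ 159.1
In days: 572893 / 86400 ≈ 6.63

572893 seconds (159.1 hours / 6.63 days)


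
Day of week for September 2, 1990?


Sunday

Zeller's congruence:
q=2, m=9, k=90, j=19
h = (2 + ⌊13×10/5⌋ + 90 + ⌊90/4⌋ + ⌊19/4⌋ - 2×19) mod 7
= (2 + 26 + 90 + 22 + 4 - 38) mod 7
= 106 mod 7 = 1
h=1 → Sunday


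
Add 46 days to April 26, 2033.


Start: April 26, 2033
Add 46 days
April 26 → May 1: 30 - 26 + 1 = 5 days (46 - 5 = 41 left)
May 1 → June 1: 31 - 1 + 1 = 31 days (41 - 31 = 10 left)
June 1 + 10 = June 11, 2033

June 11, 2033


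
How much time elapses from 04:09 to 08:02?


3h 53m

End time in minutes: 8×60 + 2 = 482
Start time in minutes: 4×60 + 9 = 249
Difference = 482 - 249 = 233 minutes
= 3 hours 53 minutes


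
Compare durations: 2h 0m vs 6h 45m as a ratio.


8:27 (0.30)

Duration 1: 120 minutes
Duration 2: 405 minutes
Ratio = 120:405
GCD = 15
Simplified = 8:27
As a decimal: 8/27 ≈ 0.30


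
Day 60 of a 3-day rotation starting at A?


Shifts: A, B, C
Start: A (index 0)
Day 60: (0 + 60 - 1) mod 3
= 59 mod 3
= 2
Index 2 → shift C

Shift C


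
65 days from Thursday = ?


Saturday

Start: Thursday (index 3)
(3 + 65) mod 7
= 68 mod 7
= 5
Index 5 → Saturday


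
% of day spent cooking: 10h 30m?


43.8%

Time: 630 minutes
Day: 1440 minutes
Percentage = (630/1440) × 100 ≈ 43.8%


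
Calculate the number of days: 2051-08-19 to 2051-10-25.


67 days

From August 19, 2051 to October 25, 2051
Rest of August 2051: 31 - 19 = 12
Full months: September 30
Days into October 2051: 25
Total = 12 + 30 + 25 = 67 days


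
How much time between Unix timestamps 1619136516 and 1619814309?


677793 seconds (188.3 hours / 7.84 days)

Difference = 1619814309 - 1619136516 = 677793 seconds
In hours: 677793 / 3600 ≈ 188.3
In days: 677793 / 86400 ≈ 7.84


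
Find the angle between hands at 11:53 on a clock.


38.5°

Hour hand = 11×30 + 53×0.5 = 356.5°
Minute hand = 53×6 = 318°
Difference = |356.5 - 318| = 38.5°


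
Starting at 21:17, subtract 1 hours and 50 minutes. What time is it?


Start: 1277 minutes from midnight
Subtract: 110 minutes
Remaining: 1277 - 110 = 1167
Hours: 19, Minutes: 27

19:27


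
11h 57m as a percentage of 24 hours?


Total minutes: 11×60 + 57 = 717
Day = 24×60 = 1440 minutes
Fraction = 717/1440 ≈ 0.4979
As a percentage: 717/1440 × 100 ≈ 49.79%

0.4979 (49.79%)


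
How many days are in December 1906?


Month: December (month 12)
December has 31 days

31 days


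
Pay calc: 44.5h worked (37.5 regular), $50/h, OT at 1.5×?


Regular: 37.5h × $50 = $1875.00
Overtime: 44.5 - 37.5 = 7.0h
OT pay: 7.0h × $50 × 1.5 = $525.00
Total = $1875.00 + $525.00 = $2400.00

$2400.00


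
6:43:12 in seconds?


Hours: 6 × 3600 = 21600
Minutes: 43 × 60 = 2580
Seconds: 12
Total = 21600 + 2580 + 12 = 24192

24192 seconds


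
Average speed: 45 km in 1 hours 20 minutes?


33.8 km/h

Distance: 45 km
Time: 1h 20m = 80 min = 80/60 = 4/3 hours
Speed = 45 ÷ (4/3) = 45 × 3 / 4 = 135/4 ≈ 33.8 km/h


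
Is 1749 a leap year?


Rules: divisible by 4 AND (not by 100 OR by 400)
1749 ÷ 4 = 437 remainder 1 → not divisible by 4
Not divisible by 4 → not a leap year

No


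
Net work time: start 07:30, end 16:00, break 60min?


7h 30m (450 minutes)

Total time = (16×60+0) - (7×60+30)
= 960 - 450 = 510 min
Minus break: 510 - 60 = 450 min
= 7h 30m


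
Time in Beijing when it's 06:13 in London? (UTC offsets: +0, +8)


14:13

Time difference = UTC+8 - UTC+0 = +8 hours
New hour = (6 + 8) mod 24
= 14 mod 24 = 14
Minutes unchanged → 14:13


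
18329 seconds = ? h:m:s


5h 5m 29s

Hours: 18329 ÷ 3600 = 5 remainder 329
Minutes: 329 ÷ 60 = 5 remainder 29
Seconds: 29


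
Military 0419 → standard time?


Hour: 4
4 < 12 → AM

4:19 AM


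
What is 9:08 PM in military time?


21:08

Input: 9:08 PM
PM: 9 + 12 = 21


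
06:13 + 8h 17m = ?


14:30

Start: 373 minutes from midnight
Add: 497 minutes
Total: 870 minutes
Hours: 870 ÷ 60 = 14 remainder 30


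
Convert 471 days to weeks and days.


67 weeks 2 days

Weeks: 471 ÷ 7 = 67 remainder 2


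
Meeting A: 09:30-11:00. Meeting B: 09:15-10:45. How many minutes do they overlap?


75 minutes

Meeting A: 570-660 (in minutes from midnight)
Meeting B: 555-645
Overlap start = max(570, 555) = 570
Overlap end = min(660, 645) = 645
Overlap = max(0, 645 - 570) = 75 min


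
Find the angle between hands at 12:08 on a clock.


Hour hand (12 ≡ 0 on the dial): 0×30 + 8×0.5 = 4.0°
Minute hand = 8×6 = 48°
Difference = |4.0 - 48| = 44.0°

44.0°


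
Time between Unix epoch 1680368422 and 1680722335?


353913 seconds (98.3 hours / 4.10 days)

Difference = 1680722335 - 1680368422 = 353913 seconds
In hours: 353913 / 3600 ≈ 98.3
In days: 353913 / 86400 ≈ 4.10


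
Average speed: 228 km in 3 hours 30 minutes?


65.1 km/h

Distance: 228 km
Time: 3h 30m = 210 min = 210/60 = 7/2 hours
Speed = 228 ÷ (7/2) = 228 × 2 / 7 = 456/7 ≈ 65.1 km/h


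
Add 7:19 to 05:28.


12:47

Start: 328 minutes from midnight
Add: 439 minutes
Total: 767 minutes
Hours: 767 ÷ 60 = 12 remainder 47


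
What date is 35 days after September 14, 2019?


October 19, 2019

Start: September 14, 2019
Add 35 days
September 14 → October 1: 30 - 14 + 1 = 17 days (35 - 17 = 18 left)
October 1 + 18 = October 19, 2019


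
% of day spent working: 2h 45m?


Time: 165 minutes
Day: 1440 minutes
Percentage = (165/1440) × 100 ≈ 11.5%

11.5%


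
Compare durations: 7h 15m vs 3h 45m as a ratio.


29:15 (1.93)

Duration 1: 435 minutes
Duration 2: 225 minutes
Ratio = 435:225
GCD = 15
Simplified = 29:15
As a decimal: 29/15 ≈ 1.93


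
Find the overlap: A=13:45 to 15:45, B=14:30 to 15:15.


45 minutes

Meeting A: 825-945 (in minutes from midnight)
Meeting B: 870-915
Overlap start = max(825, 870) = 870
Overlap end = min(945, 915) = 915
Overlap = max(0, 915 - 870) = 45 min


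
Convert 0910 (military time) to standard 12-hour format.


9:10 AM

Hour: 9
9 < 12 → AM


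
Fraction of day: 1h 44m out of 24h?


0.0722 (7.22%)

Total minutes: 1×60 + 44 = 104
Day = 24×60 = 1440 minutes
Fraction = 104/1440 ≈ 0.0722
As a percentage: 104/1440 × 100 ≈ 7.22%


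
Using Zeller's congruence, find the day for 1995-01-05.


Thursday

Zeller's congruence:
q=5, m=13, k=94, j=19
h = (5 + ⌊13×14/5⌋ + 94 + ⌊94/4⌋ + ⌊19/4⌋ - 2×19) mod 7
= (5 + 36 + 94 + 23 + 4 - 38) mod 7
= 124 mod 7 = 5
h=5 → Thursday


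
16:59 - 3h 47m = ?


13:12

Start: 1019 minutes from midnight
Subtract: 227 minutes
Remaining: 1019 - 227 = 792
Hours: 13, Minutes: 12


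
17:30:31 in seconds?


Hours: 17 × 3600 = 61200
Minutes: 30 × 60 = 1800
Seconds: 31
Total = 61200 + 1800 + 31 = 63031

63031 seconds


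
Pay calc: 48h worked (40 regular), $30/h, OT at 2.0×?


$1680.00

Regular: 40h × $30 = $1200.00
Overtime: 48 - 40 = 8h
OT pay: 8h × $30 × 2.0 = $480.00
Total = $1200.00 + $480.00 = $1680.00


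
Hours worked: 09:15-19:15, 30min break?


9h 30m (570 minutes)

Total time = (19×60+15) - (9×60+15)
= 1155 - 555 = 600 min
Minus break: 600 - 30 = 570 min
= 9h 30m


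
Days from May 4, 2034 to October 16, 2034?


From May 4, 2034 to October 16, 2034
Rest of May 2034: 31 - 4 = 27
Full months: June 30, July 31, August 31, September 30
Days into October 2034: 16
Total = 27 + 30 + 31 + 31 + 30 + 16 = 165 days

165 days


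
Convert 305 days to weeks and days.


43 weeks 4 days

Weeks: 305 ÷ 7 = 43 remainder 4


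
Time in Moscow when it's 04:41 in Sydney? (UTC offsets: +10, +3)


Time difference = UTC+3 - UTC+10 = -7 hours
New hour = (4 -7) mod 24
= -3 mod 24 = 21
Minutes unchanged → 21:41; -3 < 0 → previous day

21:41 (previous day)


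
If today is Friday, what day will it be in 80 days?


Start: Friday (index 4)
(4 + 80) mod 7
= 84 mod 7
= 0
Index 0 → Monday

Monday


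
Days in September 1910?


30 days

Month: September (month 9)
September has 30 days


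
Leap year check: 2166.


No

Rules: divisible by 4 AND (not by 100 OR by 400)
2166 ÷ 4 = 541 remainder 2 → not divisible by 4
Not divisible by 4 → not a leap year


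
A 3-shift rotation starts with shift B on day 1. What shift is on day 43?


Shifts: A, B, C
Start: B (index 1)
Day 43: (1 + 43 - 1) mod 3
= 43 mod 3
= 1
Index 1 → shift B

Shift B


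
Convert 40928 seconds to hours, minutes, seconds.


Hours: 40928 ÷ 3600 = 11 remainder 1328
Minutes: 1328 ÷ 60 = 22 remainder 8
Seconds: 8

11h 22m 8s


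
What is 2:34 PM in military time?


Input: 2:34 PM
PM: 2 + 12 = 14

14:34


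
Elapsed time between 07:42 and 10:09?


2h 27m

End time in minutes: 10×60 + 9 = 609
Start time in minutes: 7×60 + 42 = 462
Difference = 609 - 462 = 147 minutes
= 2 hours 27 minutes


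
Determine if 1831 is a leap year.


No

Rules: divisible by 4 AND (not by 100 OR by 400)
1831 ÷ 4 = 457 remainder 3 → not divisible by 4
Not divisible by 4 → not a leap year


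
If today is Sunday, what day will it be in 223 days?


Saturday

Start: Sunday (index 6)
(6 + 223) mod 7
= 229 mod 7
= 5
Index 5 → Saturday


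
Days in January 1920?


Month: January (month 1)
January has 31 days

31 days


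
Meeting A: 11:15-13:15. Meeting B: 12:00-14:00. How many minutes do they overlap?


75 minutes

Meeting A: 675-795 (in minutes from midnight)
Meeting B: 720-840
Overlap start = max(675, 720) = 720
Overlap end = min(795, 840) = 795
Overlap = max(0, 795 - 720) = 75 min


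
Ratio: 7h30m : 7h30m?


1:1 (1.00)

Duration 1: 450 minutes
Duration 2: 450 minutes
Ratio = 450:450
GCD = 450
Simplified = 1:1
As a decimal: 1/1 = 1.00


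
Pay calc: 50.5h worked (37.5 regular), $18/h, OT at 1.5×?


$1026.00

Regular: 37.5h × $18 = $675.00
Overtime: 50.5 - 37.5 = 13.0h
OT pay: 13.0h × $18 × 1.5 = $351.00
Total = $675.00 + $351.00 = $1026.00


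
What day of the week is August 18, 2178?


Zeller's congruence:
q=18, m=8, k=78, j=21
h = (18 + ⌊13×9/5⌋ + 78 + ⌊78/4⌋ + ⌊21/4⌋ - 2×21) mod 7
= (18 + 23 + 78 + 19 + 5 - 42) mod 7
= 101 mod 7 = 3
h=3 → Tuesday

Tuesday


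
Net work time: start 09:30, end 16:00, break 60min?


5h 30m (330 minutes)

Total time = (16×60+0) - (9×60+30)
= 960 - 570 = 390 min
Minus break: 390 - 60 = 330 min
= 5h 30m


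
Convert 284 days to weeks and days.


40 weeks 4 days

Weeks: 284 ÷ 7 = 40 remainder 4


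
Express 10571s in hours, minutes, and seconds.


Hours: 10571 ÷ 3600 = 2 remainder 3371
Minutes: 3371 ÷ 60 = 56 remainder 11
Seconds: 11

2h 56m 11s


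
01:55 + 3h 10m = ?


Start: 115 minutes from midnight
Add: 190 minutes
Total: 305 minutes
Hours: 305 ÷ 60 = 5 remainder 5

05:05


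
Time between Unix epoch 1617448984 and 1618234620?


Difference = 1618234620 - 1617448984 = 785636 seconds
In hours: 785636 / 3600 ≈ 218.2
In days: 785636 / 86400 ≈ 9.09

785636 seconds (218.2 hours / 9.09 days)


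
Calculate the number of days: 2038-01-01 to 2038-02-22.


From January 1, 2038 to February 22, 2038
Rest of January 2038: 31 - 1 = 30
Days into February 2038: 22
Total = 30 + 22 = 52 days

52 days


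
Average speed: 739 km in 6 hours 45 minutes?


109.5 km/h

Distance: 739 km
Time: 6h 45m = 405 min = 405/60 = 27/4 hours
Speed = 739 ÷ (27/4) = 739 × 4 / 27 = 2956/27 ≈ 109.5 km/h


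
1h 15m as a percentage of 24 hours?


Total minutes: 1×60 + 15 = 75
Day = 24×60 = 1440 minutes
Fraction = 75/1440 ≈ 0.0521
As a percentage: 75/1440 × 100 ≈ 5.21%

0.0521 (5.21%)


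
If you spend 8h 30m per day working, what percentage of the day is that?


35.4%

Time: 510 minutes
Day: 1440 minutes
Percentage = (510/1440) × 100 ≈ 35.4%


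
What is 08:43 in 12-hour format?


8:43 AM

Hour: 8
8 < 12 → AM


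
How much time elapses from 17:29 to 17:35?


End time in minutes: 17×60 + 35 = 1055
Start time in minutes: 17×60 + 29 = 1049
Difference = 1055 - 1049 = 6 minutes
= 0 hours 6 minutes

0h 6m


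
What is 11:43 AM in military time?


Input: 11:43 AM
AM hour stays: 11

11:43


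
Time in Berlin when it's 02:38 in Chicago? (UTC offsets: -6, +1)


09:38

Time difference = UTC+1 - UTC-6 = +7 hours
New hour = (2 + 7) mod 24
= 9 mod 24 = 9
Minutes unchanged → 09:38


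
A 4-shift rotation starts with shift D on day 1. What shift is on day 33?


Shifts: A, B, C, D
Start: D (index 3)
Day 33: (3 + 33 - 1) mod 4
= 35 mod 4
= 3
Index 3 → shift D

Shift D


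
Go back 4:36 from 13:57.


Start: 837 minutes from midnight
Subtract: 276 minutes
Remaining: 837 - 276 = 561
Hours: 9, Minutes: 21

09:21


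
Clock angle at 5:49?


Hour hand = 5×30 + 49×0.5 = 174.5°
Minute hand = 49×6 = 294°
Difference = |174.5 - 294| = 119.5°

119.5°


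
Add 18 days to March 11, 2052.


March 29, 2052

Start: March 11, 2052
Add 18 days
March 11 + 18 = March 29, 2052


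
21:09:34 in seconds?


Hours: 21 × 3600 = 75600
Minutes: 9 × 60 = 540
Seconds: 34
Total = 75600 + 540 + 34 = 76174

76174 seconds


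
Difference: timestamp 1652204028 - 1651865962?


338066 seconds (93.9 hours / 3.91 days)

Difference = 1652204028 - 1651865962 = 338066 seconds
In hours: 338066 / 3600 ≈ 93.9
In days: 338066 / 86400 ≈ 3.91


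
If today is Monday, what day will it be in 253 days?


Tuesday

Start: Monday (index 0)
(0 + 253) mod 7
= 253 mod 7
= 1
Index 1 → Tuesday


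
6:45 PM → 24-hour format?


18:45

Input: 6:45 PM
PM: 6 + 12 = 18


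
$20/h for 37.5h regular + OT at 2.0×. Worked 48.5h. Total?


Regular: 37.5h × $20 = $750.00
Overtime: 48.5 - 37.5 = 11.0h
OT pay: 11.0h × $20 × 2.0 = $440.00
Total = $750.00 + $440.00 = $1190.00

$1190.00


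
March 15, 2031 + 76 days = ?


Start: March 15, 2031
Add 76 days
March 15 → April 1: 31 - 15 + 1 = 17 days (76 - 17 = 59 left)
April 1 → May 1: 30 - 1 + 1 = 30 days (59 - 30 = 29 left)
May 1 + 29 = May 30, 2031

May 30, 2031


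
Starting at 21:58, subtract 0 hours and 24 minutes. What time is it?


Start: 1318 minutes from midnight
Subtract: 24 minutes
Remaining: 1318 - 24 = 1294
Hours: 21, Minutes: 34

21:34


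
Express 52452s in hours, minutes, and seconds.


14h 34m 12s

Hours: 52452 ÷ 3600 = 14 remainder 2052
Minutes: 2052 ÷ 60 = 34 remainder 12
Seconds: 12


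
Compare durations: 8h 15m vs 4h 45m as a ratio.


33:19 (1.74)

Duration 1: 495 minutes
Duration 2: 285 minutes
Ratio = 495:285
GCD = 15
Simplified = 33:19
As a decimal: 33/19 ≈ 1.74


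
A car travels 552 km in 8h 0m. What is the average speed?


Distance: 552 km
Time: 8 hours
Speed = 552 / 8 = 69.0 km/h

69.0 km/h


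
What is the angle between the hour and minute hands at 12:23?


126.5°

Hour hand (12 ≡ 0 on the dial): 0×30 + 23×0.5 = 11.5°
Minute hand = 23×6 = 138°
Difference = |11.5 - 138| = 126.5°


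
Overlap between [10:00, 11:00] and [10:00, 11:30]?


60 minutes

Meeting A: 600-660 (in minutes from midnight)
Meeting B: 600-690
Overlap start = max(600, 600) = 600
Overlap end = min(660, 690) = 660
Overlap = max(0, 660 - 600) = 60 min


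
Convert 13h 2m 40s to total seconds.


Hours: 13 × 3600 = 46800
Minutes: 2 × 60 = 120
Seconds: 40
Total = 46800 + 120 + 40 = 46960

46960 seconds


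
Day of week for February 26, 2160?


Zeller's congruence:
q=26, m=14, k=59, j=21
h = (26 + ⌊13×15/5⌋ + 59 + ⌊59/4⌋ + ⌊21/4⌋ - 2×21) mod 7
= (26 + 39 + 59 + 14 + 5 - 42) mod 7
= 101 mod 7 = 3
h=3 → Tuesday

Tuesday


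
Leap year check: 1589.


No

Rules: divisible by 4 AND (not by 100 OR by 400)
1589 ÷ 4 = 397 remainder 1 → not divisible by 4
Not divisible by 4 → not a leap year


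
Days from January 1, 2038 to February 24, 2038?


From January 1, 2038 to February 24, 2038
Rest of January 2038: 31 - 1 = 30
Days into February 2038: 24
Total = 30 + 24 = 54 days

54 days


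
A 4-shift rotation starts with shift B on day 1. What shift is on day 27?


Shifts: A, B, C, D
Start: B (index 1)
Day 27: (1 + 27 - 1) mod 4
= 27 mod 4
= 3
Index 3 → shift D

Shift D


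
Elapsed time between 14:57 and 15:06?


End time in minutes: 15×60 + 6 = 906
Start time in minutes: 14×60 + 57 = 897
Difference = 906 - 897 = 9 minutes
= 0 hours 9 minutes

0h 9m


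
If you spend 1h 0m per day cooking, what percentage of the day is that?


Time: 60 minutes
Day: 1440 minutes
Percentage = (60/1440) × 100 ≈ 4.2%

4.2%


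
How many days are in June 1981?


Month: June (month 6)
June has 30 days

30 days


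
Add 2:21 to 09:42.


12:03

Start: 582 minutes from midnight
Add: 141 minutes
Total: 723 minutes
Hours: 723 ÷ 60 = 12 remainder 3


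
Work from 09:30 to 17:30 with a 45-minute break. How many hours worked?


Total time = (17×60+30) - (9×60+30)
= 1050 - 570 = 480 min
Minus break: 480 - 45 = 435 min
= 7h 15m

7h 15m (435 minutes)


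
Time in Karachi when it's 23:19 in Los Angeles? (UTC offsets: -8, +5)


12:19 (next day)

Time difference = UTC+5 - UTC-8 = +13 hours
New hour = (23 + 13) mod 24
= 36 mod 24 = 12
Minutes unchanged → 12:19; 36 ≥ 24 → next day


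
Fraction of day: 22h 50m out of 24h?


Total minutes: 22×60 + 50 = 1370
Day = 24×60 = 1440 minutes
Fraction = 1370/1440 ≈ 0.9514
As a percentage: 1370/1440 × 100 ≈ 95.14%

0.9514 (95.14%)


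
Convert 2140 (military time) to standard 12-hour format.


Hour: 21
21 - 12 = 9 → PM

9:40 PM


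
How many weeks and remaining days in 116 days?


16 weeks 4 days

Weeks: 116 ÷ 7 = 16 remainder 4


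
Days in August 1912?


Month: August (month 8)
August has 31 days

31 days


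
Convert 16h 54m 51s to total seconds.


Hours: 16 × 3600 = 57600
Minutes: 54 × 60 = 3240
Seconds: 51
Total = 57600 + 3240 + 51 = 60891

60891 seconds


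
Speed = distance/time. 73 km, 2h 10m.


33.7 km/h

Distance: 73 km
Time: 2h 10m = 130 min = 130/60 = 13/6 hours
Speed = 73 ÷ (13/6) = 73 × 6 / 13 = 438/13 ≈ 33.7 km/h


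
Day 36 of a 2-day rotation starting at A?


Shifts: A, B
Start: A (index 0)
Day 36: (0 + 36 - 1) mod 2
= 35 mod 2
= 1
Index 1 → shift B

Shift B


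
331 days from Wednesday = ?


Friday

Start: Wednesday (index 2)
(2 + 331) mod 7
= 333 mod 7
= 4
Index 4 → Friday


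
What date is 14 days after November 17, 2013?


December 1, 2013

Start: November 17, 2013
Add 14 days
November 17 → December 1: 30 - 17 + 1 = 14 days (14 - 14 = 0 left)
Land exactly on December 1, 2013


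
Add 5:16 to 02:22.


07:38

Start: 142 minutes from midnight
Add: 316 minutes
Total: 458 minutes
Hours: 458 ÷ 60 = 7 remainder 38


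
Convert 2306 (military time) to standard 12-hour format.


Hour: 23
23 - 12 = 11 → PM

11:06 PM


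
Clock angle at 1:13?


Hour hand = 1×30 + 13×0.5 = 36.5°
Minute hand = 13×6 = 78°
Difference = |36.5 - 78| = 41.5°

41.5°


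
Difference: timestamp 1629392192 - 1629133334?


Difference = 1629392192 - 1629133334 = 258858 seconds
In hours: 258858 / 3600 ≈ 71.9
In days: 258858 / 86400 ≈ 3.00

258858 seconds (71.9 hours / 3.00 days)


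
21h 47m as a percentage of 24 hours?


0.9076 (90.76%)

Total minutes: 21×60 + 47 = 1307
Day = 24×60 = 1440 minutes
Fraction = 1307/1440 ≈ 0.9076
As a percentage: 1307/1440 × 100 ≈ 90.76%


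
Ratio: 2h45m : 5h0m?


Duration 1: 165 minutes
Duration 2: 300 minutes
Ratio = 165:300
GCD = 15
Simplified = 11:20
As a decimal: 11/20 = 0.55

11:20 (0.55)


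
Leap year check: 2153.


No

Rules: divisible by 4 AND (not by 100 OR by 400)
2153 ÷ 4 = 538 remainder 1 → not divisible by 4
Not divisible by 4 → not a leap year


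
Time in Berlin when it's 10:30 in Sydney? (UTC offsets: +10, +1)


01:30

Time difference = UTC+1 - UTC+10 = -9 hours
New hour = (10 -9) mod 24
= 1 mod 24 = 1
Minutes unchanged → 01:30


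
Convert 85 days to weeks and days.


12 weeks 1 days

Weeks: 85 ÷ 7 = 12 remainder 1


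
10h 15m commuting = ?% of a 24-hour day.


Time: 615 minutes
Day: 1440 minutes
Percentage = (615/1440) × 100 ≈ 42.7%

42.7%


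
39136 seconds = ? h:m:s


Hours: 39136 ÷ 3600 = 10 remainder 3136
Minutes: 3136 ÷ 60 = 52 remainder 16
Seconds: 16

10h 52m 16s


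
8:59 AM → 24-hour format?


Input: 8:59 AM
AM hour stays: 8

08:59


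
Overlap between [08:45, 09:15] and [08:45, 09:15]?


30 minutes

Meeting A: 525-555 (in minutes from midnight)
Meeting B: 525-555
Overlap start = max(525, 525) = 525
Overlap end = min(555, 555) = 555
Overlap = max(0, 555 - 525) = 30 min


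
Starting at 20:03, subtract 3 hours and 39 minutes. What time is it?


16:24

Start: 1203 minutes from midnight
Subtract: 219 minutes
Remaining: 1203 - 219 = 984
Hours: 16, Minutes: 24


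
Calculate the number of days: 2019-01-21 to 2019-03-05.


From January 21, 2019 to March 5, 2019
Rest of January 2019: 31 - 21 = 10
Full months: February 2019 28
Days into March 2019: 5
Total = 10 + 28 + 5 = 43 days

43 days


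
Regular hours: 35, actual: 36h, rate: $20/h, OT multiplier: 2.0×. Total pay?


Regular: 35h × $20 = $700.00
Overtime: 36 - 35 = 1h
OT pay: 1h × $20 × 2.0 = $40.00
Total = $700.00 + $40.00 = $740.00

$740.00


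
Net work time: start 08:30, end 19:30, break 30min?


Total time = (19×60+30) - (8×60+30)
= 1170 - 510 = 660 min
Minus break: 660 - 30 = 630 min
= 10h 30m

10h 30m (630 minutes)


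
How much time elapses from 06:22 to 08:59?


2h 37m

End time in minutes: 8×60 + 59 = 539
Start time in minutes: 6×60 + 22 = 382
Difference = 539 - 382 = 157 minutes
= 2 hours 37 minutes


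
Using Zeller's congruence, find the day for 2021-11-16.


Tuesday

Zeller's congruence:
q=16, m=11, k=21, j=20
h = (16 + ⌊13×12/5⌋ + 21 + ⌊21/4⌋ + ⌊20/4⌋ - 2×20) mod 7
= (16 + 31 + 21 + 5 + 5 - 40) mod 7
= 38 mod 7 = 3
h=3 → Tuesday


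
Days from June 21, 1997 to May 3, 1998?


From June 21, 1997 to May 3, 1998
Rest of June 1997: 30 - 21 = 9
Full months: July 31, August 31, September 30, October 31, November 30, December 31, January 31, February 1998 28, March 31, April 30
Days into May 1998: 3
Total = 9 + 31 + 31 + 30 + 31 + 30 + 31 + 31 + 28 + 31 + 30 + 3 = 316 days

316 days


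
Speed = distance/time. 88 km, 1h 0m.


Distance: 88 km
Time: 1 hours
Speed = 88 / 1 = 88.0 km/h

88.0 km/h


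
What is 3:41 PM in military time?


Input: 3:41 PM
PM: 3 + 12 = 15

15:41


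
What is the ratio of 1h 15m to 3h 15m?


5:13 (0.38)

Duration 1: 75 minutes
Duration 2: 195 minutes
Ratio = 75:195
GCD = 15
Simplified = 5:13
As a decimal: 5/13 ≈ 0.38


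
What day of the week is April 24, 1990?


Tuesday

Zeller's congruence:
q=24, m=4, k=90, j=19
h = (24 + ⌊13×5/5⌋ + 90 + ⌊90/4⌋ + ⌊19/4⌋ - 2×19) mod 7
= (24 + 13 + 90 + 22 + 4 - 38) mod 7
= 115 mod 7 = 3
h=3 → Tuesday


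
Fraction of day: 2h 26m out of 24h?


0.1014 (10.14%)

Total minutes: 2×60 + 26 = 146
Day = 24×60 = 1440 minutes
Fraction = 146/1440 ≈ 0.1014
As a percentage: 146/1440 × 100 ≈ 10.14%


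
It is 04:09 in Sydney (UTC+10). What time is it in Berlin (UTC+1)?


Time difference = UTC+1 - UTC+10 = -9 hours
New hour = (4 -9) mod 24
= -5 mod 24 = 19
Minutes unchanged → 19:09; -5 < 0 → previous day

19:09 (previous day)


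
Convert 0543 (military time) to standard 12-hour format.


Hour: 5
5 < 12 → AM

5:43 AM


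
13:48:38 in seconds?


Hours: 13 × 3600 = 46800
Minutes: 48 × 60 = 2880
Seconds: 38
Total = 46800 + 2880 + 38 = 49718

49718 seconds


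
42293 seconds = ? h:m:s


11h 44m 53s

Hours: 42293 ÷ 3600 = 11 remainder 2693
Minutes: 2693 ÷ 60 = 44 remainder 53
Seconds: 53


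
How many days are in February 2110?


Month: February (month 2)
February: 28 or 29 (leap year)
2110 leap year? No

28 days


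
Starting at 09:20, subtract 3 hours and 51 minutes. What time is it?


05:29

Start: 560 minutes from midnight
Subtract: 231 minutes
Remaining: 560 - 231 = 329
Hours: 5, Minutes: 29


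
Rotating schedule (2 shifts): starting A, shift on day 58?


Shift B

Shifts: A, B
Start: A (index 0)
Day 58: (0 + 58 - 1) mod 2
= 57 mod 2
= 1
Index 1 → shift B


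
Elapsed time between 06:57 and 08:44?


End time in minutes: 8×60 + 44 = 524
Start time in minutes: 6×60 + 57 = 417
Difference = 524 - 417 = 107 minutes
= 1 hours 47 minutes

1h 47m


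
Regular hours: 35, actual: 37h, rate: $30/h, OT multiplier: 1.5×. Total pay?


$1140.00

Regular: 35h × $30 = $1050.00
Overtime: 37 - 35 = 2h
OT pay: 2h × $30 × 1.5 = $90.00
Total = $1050.00 + $90.00 = $1140.00
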